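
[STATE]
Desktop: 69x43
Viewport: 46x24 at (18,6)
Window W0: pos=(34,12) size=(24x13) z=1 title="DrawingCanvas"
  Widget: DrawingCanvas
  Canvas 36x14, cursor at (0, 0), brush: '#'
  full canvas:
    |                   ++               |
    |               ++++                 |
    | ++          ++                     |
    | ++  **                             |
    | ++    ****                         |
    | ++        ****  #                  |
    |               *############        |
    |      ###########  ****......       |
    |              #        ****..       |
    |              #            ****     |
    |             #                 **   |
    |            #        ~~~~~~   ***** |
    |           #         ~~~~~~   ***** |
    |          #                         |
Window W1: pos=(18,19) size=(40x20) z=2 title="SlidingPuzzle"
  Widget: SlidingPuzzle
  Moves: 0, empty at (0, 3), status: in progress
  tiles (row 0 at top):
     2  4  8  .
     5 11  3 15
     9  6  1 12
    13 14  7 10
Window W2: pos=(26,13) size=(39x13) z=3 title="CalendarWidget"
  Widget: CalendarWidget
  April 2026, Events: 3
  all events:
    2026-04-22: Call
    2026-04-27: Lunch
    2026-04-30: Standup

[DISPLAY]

                                              
                                              
                                              
                                              
                                              
                                              
                ┏━━━━━━━━━━━━━━━━━━━━━━┓      
        ┏━━━━━━━━━━━━━━━━━━━━━━━━━━━━━━━━━━━━━
        ┃ CalendarWidget                      
        ┠─────────────────────────────────────
        ┃              April 2026             
        ┃Mo Tu We Th Fr Sa Su                 
        ┃       1  2  3  4  5                 
┏━━━━━━━┃ 6  7  8  9 10 11 12                 
┃ Slidin┃13 14 15 16 17 18 19                 
┠───────┃20 21 22* 23 24 25 26                
┃┌────┬─┃27* 28 29 30*                        
┃│  2 │ ┃                                     
┃├────┼─┃                                     
┃│  5 │ ┗━━━━━━━━━━━━━━━━━━━━━━━━━━━━━━━━━━━━━
┃├────┼────┼────┼────┤                 ┃      
┃│  9 │  6 │  1 │ 12 │                 ┃      
┃├────┼────┼────┼────┤                 ┃      
┃│ 13 │ 14 │  7 │ 10 │                 ┃      


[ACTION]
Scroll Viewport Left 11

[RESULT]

                                              
                                              
                                              
                                              
                                              
                                              
                           ┏━━━━━━━━━━━━━━━━━━
                   ┏━━━━━━━━━━━━━━━━━━━━━━━━━━
                   ┃ CalendarWidget           
                   ┠──────────────────────────
                   ┃              April 2026  
                   ┃Mo Tu We Th Fr Sa Su      
                   ┃       1  2  3  4  5      
           ┏━━━━━━━┃ 6  7  8  9 10 11 12      
           ┃ Slidin┃13 14 15 16 17 18 19      
           ┠───────┃20 21 22* 23 24 25 26     
           ┃┌────┬─┃27* 28 29 30*             
           ┃│  2 │ ┃                          
           ┃├────┼─┃                          
           ┃│  5 │ ┗━━━━━━━━━━━━━━━━━━━━━━━━━━
           ┃├────┼────┼────┼────┤             
           ┃│  9 │  6 │  1 │ 12 │             
           ┃├────┼────┼────┼────┤             
           ┃│ 13 │ 14 │  7 │ 10 │             


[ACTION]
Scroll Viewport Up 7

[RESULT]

                                              
                                              
                                              
                                              
                                              
                                              
                                              
                                              
                                              
                                              
                                              
                                              
                           ┏━━━━━━━━━━━━━━━━━━
                   ┏━━━━━━━━━━━━━━━━━━━━━━━━━━
                   ┃ CalendarWidget           
                   ┠──────────────────────────
                   ┃              April 2026  
                   ┃Mo Tu We Th Fr Sa Su      
                   ┃       1  2  3  4  5      
           ┏━━━━━━━┃ 6  7  8  9 10 11 12      
           ┃ Slidin┃13 14 15 16 17 18 19      
           ┠───────┃20 21 22* 23 24 25 26     
           ┃┌────┬─┃27* 28 29 30*             
           ┃│  2 │ ┃                          


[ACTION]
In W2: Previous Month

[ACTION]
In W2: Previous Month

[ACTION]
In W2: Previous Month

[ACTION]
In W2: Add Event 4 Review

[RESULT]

                                              
                                              
                                              
                                              
                                              
                                              
                                              
                                              
                                              
                                              
                                              
                                              
                           ┏━━━━━━━━━━━━━━━━━━
                   ┏━━━━━━━━━━━━━━━━━━━━━━━━━━
                   ┃ CalendarWidget           
                   ┠──────────────────────────
                   ┃             January 2026 
                   ┃Mo Tu We Th Fr Sa Su      
                   ┃          1  2  3  4*     
           ┏━━━━━━━┃ 5  6  7  8  9 10 11      
           ┃ Slidin┃12 13 14 15 16 17 18      
           ┠───────┃19 20 21 22 23 24 25      
           ┃┌────┬─┃26 27 28 29 30 31         
           ┃│  2 │ ┃                          


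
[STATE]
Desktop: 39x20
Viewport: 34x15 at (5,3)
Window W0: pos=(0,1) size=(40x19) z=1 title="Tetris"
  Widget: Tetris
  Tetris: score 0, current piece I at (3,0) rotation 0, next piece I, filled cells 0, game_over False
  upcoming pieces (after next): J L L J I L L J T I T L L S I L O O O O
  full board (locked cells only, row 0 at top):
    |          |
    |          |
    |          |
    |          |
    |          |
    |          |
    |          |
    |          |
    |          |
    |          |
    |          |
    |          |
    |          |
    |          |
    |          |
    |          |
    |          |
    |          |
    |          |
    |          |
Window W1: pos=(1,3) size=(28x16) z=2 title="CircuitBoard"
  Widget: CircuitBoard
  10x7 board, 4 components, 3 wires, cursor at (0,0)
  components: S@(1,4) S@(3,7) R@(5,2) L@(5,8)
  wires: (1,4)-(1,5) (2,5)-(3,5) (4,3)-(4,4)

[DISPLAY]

━━━━━━━━━━━━━━━━━━━━━━━┓──────────
rcuitBoard             ┃          
───────────────────────┨          
0 1 2 3 4 5 6 7 8 9    ┃          
[.]                    ┃          
                       ┃          
                 S ─ · ┃          
                       ┃          
                     · ┃          
                     │ ┃          
                     · ┃          
                       ┃          
             · ─ ·     ┃          
                       ┃          
         R             ┃          


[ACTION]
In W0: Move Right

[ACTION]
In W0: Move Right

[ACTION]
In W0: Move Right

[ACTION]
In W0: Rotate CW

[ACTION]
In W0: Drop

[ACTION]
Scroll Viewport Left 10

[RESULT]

┠┏━━━━━━━━━━━━━━━━━━━━━━━━━━┓─────
┃┃ CircuitBoard             ┃     
┃┠──────────────────────────┨     
┃┃   0 1 2 3 4 5 6 7 8 9    ┃     
┃┃0  [.]                    ┃     
┃┃                          ┃     
┃┃1                   S ─ · ┃     
┃┃                          ┃     
┃┃2                       · ┃     
┃┃                        │ ┃     
┃┃3                       · ┃     
┃┃                          ┃     
┃┃4               · ─ ·     ┃     
┃┃                          ┃     
┃┃5           R             ┃     


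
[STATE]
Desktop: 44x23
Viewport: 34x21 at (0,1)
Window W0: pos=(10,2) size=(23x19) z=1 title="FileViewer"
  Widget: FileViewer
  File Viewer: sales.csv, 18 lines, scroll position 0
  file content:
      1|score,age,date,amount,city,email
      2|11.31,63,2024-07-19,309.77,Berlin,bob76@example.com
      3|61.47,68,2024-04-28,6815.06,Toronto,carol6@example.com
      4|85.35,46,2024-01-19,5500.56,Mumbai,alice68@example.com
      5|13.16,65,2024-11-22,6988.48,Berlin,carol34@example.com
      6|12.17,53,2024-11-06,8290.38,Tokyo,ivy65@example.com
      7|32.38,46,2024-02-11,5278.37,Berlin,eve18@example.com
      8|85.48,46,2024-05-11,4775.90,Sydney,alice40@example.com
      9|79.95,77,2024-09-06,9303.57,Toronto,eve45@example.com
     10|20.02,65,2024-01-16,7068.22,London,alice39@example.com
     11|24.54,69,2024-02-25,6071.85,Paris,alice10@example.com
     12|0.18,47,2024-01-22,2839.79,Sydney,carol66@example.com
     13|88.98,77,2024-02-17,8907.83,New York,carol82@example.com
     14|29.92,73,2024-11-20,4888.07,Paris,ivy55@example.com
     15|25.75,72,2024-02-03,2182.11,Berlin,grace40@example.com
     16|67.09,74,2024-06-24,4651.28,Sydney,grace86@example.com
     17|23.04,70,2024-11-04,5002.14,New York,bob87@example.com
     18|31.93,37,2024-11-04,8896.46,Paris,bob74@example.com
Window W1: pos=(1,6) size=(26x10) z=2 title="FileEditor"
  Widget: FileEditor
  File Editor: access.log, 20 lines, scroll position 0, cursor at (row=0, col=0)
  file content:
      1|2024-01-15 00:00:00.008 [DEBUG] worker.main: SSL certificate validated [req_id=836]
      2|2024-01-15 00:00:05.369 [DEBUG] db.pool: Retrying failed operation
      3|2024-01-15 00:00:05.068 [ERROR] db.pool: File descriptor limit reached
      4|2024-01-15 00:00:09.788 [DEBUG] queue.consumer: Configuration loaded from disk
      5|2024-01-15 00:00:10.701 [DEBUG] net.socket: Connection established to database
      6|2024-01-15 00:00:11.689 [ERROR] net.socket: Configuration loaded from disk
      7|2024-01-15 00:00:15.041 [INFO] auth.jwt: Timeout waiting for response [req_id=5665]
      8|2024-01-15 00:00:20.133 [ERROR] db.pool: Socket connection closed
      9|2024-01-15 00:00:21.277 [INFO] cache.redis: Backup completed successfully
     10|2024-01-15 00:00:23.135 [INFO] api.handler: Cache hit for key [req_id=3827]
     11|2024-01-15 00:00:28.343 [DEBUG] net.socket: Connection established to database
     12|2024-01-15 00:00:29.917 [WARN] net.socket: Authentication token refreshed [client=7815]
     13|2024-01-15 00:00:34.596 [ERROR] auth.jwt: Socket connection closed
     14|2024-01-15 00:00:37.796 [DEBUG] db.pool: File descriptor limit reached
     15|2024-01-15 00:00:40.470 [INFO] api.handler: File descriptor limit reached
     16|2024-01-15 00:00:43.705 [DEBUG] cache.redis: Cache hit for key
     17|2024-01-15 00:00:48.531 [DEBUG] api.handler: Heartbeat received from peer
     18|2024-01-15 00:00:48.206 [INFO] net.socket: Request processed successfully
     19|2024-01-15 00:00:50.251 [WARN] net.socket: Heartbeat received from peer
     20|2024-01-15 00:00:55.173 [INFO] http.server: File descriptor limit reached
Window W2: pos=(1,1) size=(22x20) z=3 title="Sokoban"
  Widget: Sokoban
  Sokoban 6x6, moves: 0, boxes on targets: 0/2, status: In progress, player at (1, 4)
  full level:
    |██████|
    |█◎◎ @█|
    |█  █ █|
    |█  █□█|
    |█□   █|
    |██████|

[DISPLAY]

 ┏━━━━━━━━━━━━━━━━━━━━┓           
 ┃ Sokoban            ┃━━━━━━━━━┓ 
 ┠────────────────────┨         ┃ 
 ┃██████              ┃─────────┨ 
 ┃█◎◎ @█              ┃te,amoun▲┃ 
 ┃█  █ █              ┃━━━┓-19,█┃ 
 ┃█  █□█              ┃   ┃-28,░┃ 
 ┃█□   █              ┃───┨-19,░┃ 
 ┃██████              ┃08▲┃-22,░┃ 
 ┃Moves: 0  0/2       ┃69█┃-06,░┃ 
 ┃                    ┃68░┃-11,░┃ 
 ┃                    ┃88░┃-11,░┃ 
 ┃                    ┃01░┃-06,░┃ 
 ┃                    ┃89▼┃-16,░┃ 
 ┃                    ┃━━━┛-25,░┃ 
 ┃                    ┃-01-22,2░┃ 
 ┃                    ┃4-02-17,░┃ 
 ┃                    ┃4-11-20,░┃ 
 ┃                    ┃4-02-03,▼┃ 
 ┗━━━━━━━━━━━━━━━━━━━━┛━━━━━━━━━┛ 
                                  


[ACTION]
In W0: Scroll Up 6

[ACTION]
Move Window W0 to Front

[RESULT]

 ┏━━━━━━━━━━━━━━━━━━━━┓           
 ┃ Sokoban┏━━━━━━━━━━━━━━━━━━━━━┓ 
 ┠────────┃ FileViewer          ┃ 
 ┃██████  ┠─────────────────────┨ 
 ┃█◎◎ @█  ┃score,age,date,amoun▲┃ 
 ┃█  █ █  ┃11.31,63,2024-07-19,█┃ 
 ┃█  █□█  ┃61.47,68,2024-04-28,░┃ 
 ┃█□   █  ┃85.35,46,2024-01-19,░┃ 
 ┃██████  ┃13.16,65,2024-11-22,░┃ 
 ┃Moves: 0┃12.17,53,2024-11-06,░┃ 
 ┃        ┃32.38,46,2024-02-11,░┃ 
 ┃        ┃85.48,46,2024-05-11,░┃ 
 ┃        ┃79.95,77,2024-09-06,░┃ 
 ┃        ┃20.02,65,2024-01-16,░┃ 
 ┃        ┃24.54,69,2024-02-25,░┃ 
 ┃        ┃0.18,47,2024-01-22,2░┃ 
 ┃        ┃88.98,77,2024-02-17,░┃ 
 ┃        ┃29.92,73,2024-11-20,░┃ 
 ┃        ┃25.75,72,2024-02-03,▼┃ 
 ┗━━━━━━━━┗━━━━━━━━━━━━━━━━━━━━━┛ 
                                  


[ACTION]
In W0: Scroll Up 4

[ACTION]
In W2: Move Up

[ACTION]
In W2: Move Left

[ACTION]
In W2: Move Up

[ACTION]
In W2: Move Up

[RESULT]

 ┏━━━━━━━━━━━━━━━━━━━━┓           
 ┃ Sokoban┏━━━━━━━━━━━━━━━━━━━━━┓ 
 ┠────────┃ FileViewer          ┃ 
 ┃██████  ┠─────────────────────┨ 
 ┃█◎◎@ █  ┃score,age,date,amoun▲┃ 
 ┃█  █ █  ┃11.31,63,2024-07-19,█┃ 
 ┃█  █□█  ┃61.47,68,2024-04-28,░┃ 
 ┃█□   █  ┃85.35,46,2024-01-19,░┃ 
 ┃██████  ┃13.16,65,2024-11-22,░┃ 
 ┃Moves: 1┃12.17,53,2024-11-06,░┃ 
 ┃        ┃32.38,46,2024-02-11,░┃ 
 ┃        ┃85.48,46,2024-05-11,░┃ 
 ┃        ┃79.95,77,2024-09-06,░┃ 
 ┃        ┃20.02,65,2024-01-16,░┃ 
 ┃        ┃24.54,69,2024-02-25,░┃ 
 ┃        ┃0.18,47,2024-01-22,2░┃ 
 ┃        ┃88.98,77,2024-02-17,░┃ 
 ┃        ┃29.92,73,2024-11-20,░┃ 
 ┃        ┃25.75,72,2024-02-03,▼┃ 
 ┗━━━━━━━━┗━━━━━━━━━━━━━━━━━━━━━┛ 
                                  


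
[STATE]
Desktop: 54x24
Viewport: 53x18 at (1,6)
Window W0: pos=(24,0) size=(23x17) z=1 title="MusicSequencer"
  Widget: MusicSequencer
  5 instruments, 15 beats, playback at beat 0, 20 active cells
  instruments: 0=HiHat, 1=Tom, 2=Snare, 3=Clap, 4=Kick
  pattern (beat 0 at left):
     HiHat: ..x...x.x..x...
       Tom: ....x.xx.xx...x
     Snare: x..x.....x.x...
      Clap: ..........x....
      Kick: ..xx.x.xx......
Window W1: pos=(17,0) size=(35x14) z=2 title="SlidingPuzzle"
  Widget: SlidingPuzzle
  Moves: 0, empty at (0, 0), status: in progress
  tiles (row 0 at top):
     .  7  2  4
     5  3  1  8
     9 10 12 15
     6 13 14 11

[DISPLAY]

                ┃│  5 │  3 │  1 │  8 │            ┃  
                ┃├────┼────┼────┼────┤            ┃  
                ┃│  9 │ 10 │ 12 │ 15 │            ┃  
                ┃├────┼────┼────┼────┤            ┃  
                ┃│  6 │ 13 │ 14 │ 11 │            ┃  
                ┃└────┴────┴────┴────┘            ┃  
                ┃Moves: 0                         ┃  
                ┗━━━━━━━━━━━━━━━━━━━━━━━━━━━━━━━━━┛  
                       ┃                     ┃       
                       ┃                     ┃       
                       ┗━━━━━━━━━━━━━━━━━━━━━┛       
                                                     
                                                     
                                                     
                                                     
                                                     
                                                     
                                                     


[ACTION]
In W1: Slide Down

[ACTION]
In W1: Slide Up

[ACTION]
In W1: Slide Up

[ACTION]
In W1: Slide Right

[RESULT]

                ┃│  9 │  3 │  1 │  8 │            ┃  
                ┃├────┼────┼────┼────┤            ┃  
                ┃│    │ 10 │ 12 │ 15 │            ┃  
                ┃├────┼────┼────┼────┤            ┃  
                ┃│  6 │ 13 │ 14 │ 11 │            ┃  
                ┃└────┴────┴────┴────┘            ┃  
                ┃Moves: 2                         ┃  
                ┗━━━━━━━━━━━━━━━━━━━━━━━━━━━━━━━━━┛  
                       ┃                     ┃       
                       ┃                     ┃       
                       ┗━━━━━━━━━━━━━━━━━━━━━┛       
                                                     
                                                     
                                                     
                                                     
                                                     
                                                     
                                                     


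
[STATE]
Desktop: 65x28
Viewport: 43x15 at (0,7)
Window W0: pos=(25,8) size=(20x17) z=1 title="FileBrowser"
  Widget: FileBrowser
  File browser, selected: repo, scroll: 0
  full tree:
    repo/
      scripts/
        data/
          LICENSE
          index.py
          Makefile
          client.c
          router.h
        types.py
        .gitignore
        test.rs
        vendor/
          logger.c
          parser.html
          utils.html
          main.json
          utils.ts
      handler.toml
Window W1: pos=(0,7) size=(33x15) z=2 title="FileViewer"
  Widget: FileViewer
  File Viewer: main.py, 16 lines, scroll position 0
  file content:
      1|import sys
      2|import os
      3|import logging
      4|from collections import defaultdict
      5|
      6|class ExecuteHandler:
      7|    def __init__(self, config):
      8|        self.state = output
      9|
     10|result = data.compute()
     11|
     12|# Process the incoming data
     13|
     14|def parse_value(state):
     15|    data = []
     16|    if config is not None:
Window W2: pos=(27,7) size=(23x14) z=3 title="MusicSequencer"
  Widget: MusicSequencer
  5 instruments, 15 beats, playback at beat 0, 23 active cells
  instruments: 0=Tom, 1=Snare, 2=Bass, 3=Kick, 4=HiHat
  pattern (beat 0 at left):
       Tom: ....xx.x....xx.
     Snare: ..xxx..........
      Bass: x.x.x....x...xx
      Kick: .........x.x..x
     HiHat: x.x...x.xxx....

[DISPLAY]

┏━━━━━━━━━━━━━━━━━━━━━━━━━━┏━━━━━━━━━━━━━━━
┃ FileViewer               ┃ MusicSequencer
┠──────────────────────────┠───────────────
┃import sys                ┃      ▼12345678
┃import os                 ┃   Tom····██·█·
┃import logging            ┃ Snare··███····
┃from collections import de┃  Bass█·█·█····
┃                          ┃  Kick·········
┃class ExecuteHandler:     ┃ HiHat█·█···█·█
┃    def __init__(self, con┃               
┃        self.state = outpu┃               
┃                          ┃               
┃result = data.compute()   ┃               
┃                          ┗━━━━━━━━━━━━━━━
┗━━━━━━━━━━━━━━━━━━━━━━━━━━━━━━━┛          


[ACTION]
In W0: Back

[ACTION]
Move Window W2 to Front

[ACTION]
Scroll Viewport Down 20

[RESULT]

┃from collections import de┃  Bass█·█·█····
┃                          ┃  Kick·········
┃class ExecuteHandler:     ┃ HiHat█·█···█·█
┃    def __init__(self, con┃               
┃        self.state = outpu┃               
┃                          ┃               
┃result = data.compute()   ┃               
┃                          ┗━━━━━━━━━━━━━━━
┗━━━━━━━━━━━━━━━━━━━━━━━━━━━━━━━┛          
                         ┃                 
                         ┃                 
                         ┗━━━━━━━━━━━━━━━━━
                                           
                                           
                                           


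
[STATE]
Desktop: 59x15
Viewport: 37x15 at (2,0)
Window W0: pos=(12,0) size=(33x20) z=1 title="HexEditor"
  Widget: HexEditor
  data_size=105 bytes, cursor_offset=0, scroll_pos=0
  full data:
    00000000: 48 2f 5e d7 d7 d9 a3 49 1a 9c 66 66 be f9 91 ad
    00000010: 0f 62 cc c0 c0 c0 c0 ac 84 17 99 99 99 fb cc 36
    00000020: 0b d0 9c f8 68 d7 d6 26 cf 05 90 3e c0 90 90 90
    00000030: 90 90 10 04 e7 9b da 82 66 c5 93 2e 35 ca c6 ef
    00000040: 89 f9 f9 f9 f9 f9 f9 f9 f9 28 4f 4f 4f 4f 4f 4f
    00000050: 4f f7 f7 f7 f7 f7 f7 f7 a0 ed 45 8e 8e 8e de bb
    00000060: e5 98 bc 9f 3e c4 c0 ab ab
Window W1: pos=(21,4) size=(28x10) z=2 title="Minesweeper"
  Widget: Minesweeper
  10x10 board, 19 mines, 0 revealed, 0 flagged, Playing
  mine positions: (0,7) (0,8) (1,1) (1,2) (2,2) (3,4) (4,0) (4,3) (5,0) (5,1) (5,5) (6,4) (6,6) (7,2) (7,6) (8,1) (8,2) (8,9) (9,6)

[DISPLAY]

          ┏━━━━━━━━━━━━━━━━━━━━━━━━━━
          ┃ HexEditor                
          ┠──────────────────────────
          ┃00000000  48 2f 5e d7 d7 d
          ┃00000010┏━━━━━━━━━━━━━━━━━
          ┃00000020┃ Minesweeper     
          ┃00000030┠─────────────────
          ┃00000040┃■■■■■■■■■■       
          ┃00000050┃■■■■■■■■■■       
          ┃00000060┃■■■■■■■■■■       
          ┃        ┃■■■■■■■■■■       
          ┃        ┃■■■■■■■■■■       
          ┃        ┃■■■■■■■■■■       
          ┃        ┗━━━━━━━━━━━━━━━━━
          ┃                          


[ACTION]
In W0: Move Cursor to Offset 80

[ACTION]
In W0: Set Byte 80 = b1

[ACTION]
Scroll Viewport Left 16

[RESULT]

            ┏━━━━━━━━━━━━━━━━━━━━━━━━
            ┃ HexEditor              
            ┠────────────────────────
            ┃00000000  48 2f 5e d7 d7
            ┃00000010┏━━━━━━━━━━━━━━━
            ┃00000020┃ Minesweeper   
            ┃00000030┠───────────────
            ┃00000040┃■■■■■■■■■■     
            ┃00000050┃■■■■■■■■■■     
            ┃00000060┃■■■■■■■■■■     
            ┃        ┃■■■■■■■■■■     
            ┃        ┃■■■■■■■■■■     
            ┃        ┃■■■■■■■■■■     
            ┃        ┗━━━━━━━━━━━━━━━
            ┃                        


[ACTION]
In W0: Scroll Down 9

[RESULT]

            ┏━━━━━━━━━━━━━━━━━━━━━━━━
            ┃ HexEditor              
            ┠────────────────────────
            ┃00000060  e5 98 bc 9f 3e
            ┃        ┏━━━━━━━━━━━━━━━
            ┃        ┃ Minesweeper   
            ┃        ┠───────────────
            ┃        ┃■■■■■■■■■■     
            ┃        ┃■■■■■■■■■■     
            ┃        ┃■■■■■■■■■■     
            ┃        ┃■■■■■■■■■■     
            ┃        ┃■■■■■■■■■■     
            ┃        ┃■■■■■■■■■■     
            ┃        ┗━━━━━━━━━━━━━━━
            ┃                        


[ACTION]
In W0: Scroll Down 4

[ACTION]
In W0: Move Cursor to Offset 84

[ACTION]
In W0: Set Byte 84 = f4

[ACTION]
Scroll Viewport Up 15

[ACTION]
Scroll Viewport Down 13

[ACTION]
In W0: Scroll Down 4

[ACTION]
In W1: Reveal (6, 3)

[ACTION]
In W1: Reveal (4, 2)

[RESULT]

            ┏━━━━━━━━━━━━━━━━━━━━━━━━
            ┃ HexEditor              
            ┠────────────────────────
            ┃00000060  e5 98 bc 9f 3e
            ┃        ┏━━━━━━━━━━━━━━━
            ┃        ┃ Minesweeper   
            ┃        ┠───────────────
            ┃        ┃■■■■■■■■■■     
            ┃        ┃■■■■■■■■■■     
            ┃        ┃■■■■■■■■■■     
            ┃        ┃■■■■■■■■■■     
            ┃        ┃■■2■■■■■■■     
            ┃        ┃■■■■■■■■■■     
            ┃        ┗━━━━━━━━━━━━━━━
            ┃                        


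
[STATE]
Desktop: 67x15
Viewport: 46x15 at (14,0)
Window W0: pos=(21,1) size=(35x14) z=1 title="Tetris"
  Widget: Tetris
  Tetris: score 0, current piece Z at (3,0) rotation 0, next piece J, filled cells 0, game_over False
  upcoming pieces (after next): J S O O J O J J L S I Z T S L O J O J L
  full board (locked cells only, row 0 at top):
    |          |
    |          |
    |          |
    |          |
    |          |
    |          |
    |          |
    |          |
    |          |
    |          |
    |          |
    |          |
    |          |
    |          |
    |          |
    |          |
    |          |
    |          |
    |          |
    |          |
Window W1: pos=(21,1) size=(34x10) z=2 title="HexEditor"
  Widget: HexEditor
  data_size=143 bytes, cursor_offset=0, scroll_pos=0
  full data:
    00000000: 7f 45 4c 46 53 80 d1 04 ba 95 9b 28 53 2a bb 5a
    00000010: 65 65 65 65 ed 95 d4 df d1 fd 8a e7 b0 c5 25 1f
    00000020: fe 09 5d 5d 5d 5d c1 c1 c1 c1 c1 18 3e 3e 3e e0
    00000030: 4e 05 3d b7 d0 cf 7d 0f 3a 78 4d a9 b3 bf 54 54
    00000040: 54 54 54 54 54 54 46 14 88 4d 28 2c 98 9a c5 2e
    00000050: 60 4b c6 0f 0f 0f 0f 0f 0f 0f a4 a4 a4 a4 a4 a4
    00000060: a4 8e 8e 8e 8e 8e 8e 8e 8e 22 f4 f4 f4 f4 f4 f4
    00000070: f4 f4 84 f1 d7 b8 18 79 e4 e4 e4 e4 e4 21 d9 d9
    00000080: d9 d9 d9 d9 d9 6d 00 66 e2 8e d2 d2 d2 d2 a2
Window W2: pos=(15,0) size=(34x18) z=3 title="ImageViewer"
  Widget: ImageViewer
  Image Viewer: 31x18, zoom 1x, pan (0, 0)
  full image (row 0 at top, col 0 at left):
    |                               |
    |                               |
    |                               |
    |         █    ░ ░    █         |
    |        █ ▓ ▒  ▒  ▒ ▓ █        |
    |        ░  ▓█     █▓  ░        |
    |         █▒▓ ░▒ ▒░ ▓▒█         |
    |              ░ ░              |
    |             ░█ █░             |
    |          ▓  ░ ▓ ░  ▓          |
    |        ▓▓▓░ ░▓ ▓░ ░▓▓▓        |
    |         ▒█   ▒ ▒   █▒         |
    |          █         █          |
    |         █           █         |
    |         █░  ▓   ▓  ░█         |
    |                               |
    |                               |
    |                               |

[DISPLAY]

 ┏━━━━━━━━━━━━━━━━━━━━━━━━━━━━━━━━┓           
 ┃ ImageViewer                    ┃━━━━━┓┓    
 ┠────────────────────────────────┨     ┃┃    
 ┃                                ┃─────┨┨    
 ┃                                ┃ d1 0┃┃    
 ┃                                ┃ d4 d┃┃    
 ┃         █    ░ ░    █          ┃ c1 c┃┃    
 ┃        █ ▓ ▒  ▒  ▒ ▓ █         ┃ 7d 0┃┃    
 ┃        ░  ▓█     █▓  ░         ┃ 46 1┃┃    
 ┃         █▒▓ ░▒ ▒░ ▓▒█          ┃ 0f 0┃┃    
 ┃              ░ ░               ┃━━━━━┛┃    
 ┃             ░█ █░              ┃      ┃    
 ┃          ▓  ░ ▓ ░  ▓           ┃      ┃    
 ┃        ▓▓▓░ ░▓ ▓░ ░▓▓▓         ┃      ┃    
 ┃         ▒█   ▒ ▒   █▒          ┃━━━━━━┛    


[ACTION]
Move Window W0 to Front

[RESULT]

 ┏━━━━━━━━━━━━━━━━━━━━━━━━━━━━━━━━┓           
 ┃ Imag┏━━━━━━━━━━━━━━━━━━━━━━━━━━━━━━━━━┓    
 ┠─────┃ Tetris                          ┃    
 ┃     ┠─────────────────────────────────┨    
 ┃     ┃          │Next:                 ┃    
 ┃     ┃          │█                     ┃    
 ┃     ┃          │███                   ┃    
 ┃     ┃          │                      ┃    
 ┃     ┃          │                      ┃    
 ┃     ┃          │                      ┃    
 ┃     ┃          │Score:                ┃    
 ┃     ┃          │0                     ┃    
 ┃     ┃          │                      ┃    
 ┃     ┃          │                      ┃    
 ┃     ┗━━━━━━━━━━━━━━━━━━━━━━━━━━━━━━━━━┛    


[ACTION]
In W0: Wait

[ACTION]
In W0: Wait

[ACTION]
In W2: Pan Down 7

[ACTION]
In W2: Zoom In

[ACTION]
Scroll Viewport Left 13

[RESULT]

              ┏━━━━━━━━━━━━━━━━━━━━━━━━━━━━━━━
              ┃ Imag┏━━━━━━━━━━━━━━━━━━━━━━━━━
              ┠─────┃ Tetris                  
              ┃     ┠─────────────────────────
              ┃     ┃          │Next:         
              ┃     ┃          │█             
              ┃     ┃          │███           
              ┃     ┃          │              
              ┃     ┃          │              
              ┃     ┃          │              
              ┃     ┃          │Score:        
              ┃     ┃          │0             
              ┃     ┃          │              
              ┃     ┃          │              
              ┃     ┗━━━━━━━━━━━━━━━━━━━━━━━━━


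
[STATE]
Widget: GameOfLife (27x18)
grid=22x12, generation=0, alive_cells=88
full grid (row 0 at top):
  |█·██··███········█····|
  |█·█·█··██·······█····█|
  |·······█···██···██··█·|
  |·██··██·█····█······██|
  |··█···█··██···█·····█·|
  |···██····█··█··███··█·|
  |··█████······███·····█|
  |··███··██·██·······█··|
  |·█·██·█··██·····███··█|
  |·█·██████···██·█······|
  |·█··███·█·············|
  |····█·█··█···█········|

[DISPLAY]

Gen: 0                     
█·██··███········█····     
█·█·█··██·······█····█     
·······█···██···██··█·     
·██··██·█····█······██     
··█···█··██···█·····█·     
···██····█··█··███··█·     
··█████······███·····█     
··███··██·██·······█··     
·█·██·█··██·····███··█     
·█·██████···██·█······     
·█··███·█·············     
····█·█··█···█········     
                           
                           
                           
                           
                           


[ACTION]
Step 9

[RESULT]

Gen: 9                     
················██·██·     
····██··········██····     
···█··█··········█····     
····██···············█     
···················██·     
···············██·····     
··············█··█····     
···············█·█····     
·█········██·····█·█··     
█·█······██·······██··     
█·█·······█···········     
██····················     
                           
                           
                           
                           
                           


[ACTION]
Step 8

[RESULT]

Gen: 17                    
······················     
····██················     
···█··█···············     
····██················     
···············███····     
···············█·█····     
·········███···█··█···     
········████···█·██···     
·█·····██··██··█·█····     
█·█·····█·██··██·█····     
█·█······███···█·█····     
██········█·····██····     
                           
                           
                           
                           
                           


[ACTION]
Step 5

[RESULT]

Gen: 22                    
······················     
····██················     
···█··█········███····     
····██·········███····     
··············█···█···     
·················█·█··     
······██·····██··█····     
·····█·█·····██·█·····     
·█···█·······█·█······     
█·█··███········█·····     
█·█·····█····█··██····     
██······█·············     
                           
                           
                           
                           
                           


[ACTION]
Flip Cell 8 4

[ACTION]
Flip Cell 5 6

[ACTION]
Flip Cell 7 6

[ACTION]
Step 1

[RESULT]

Gen: 23                    
······················     
····██··········█·····     
···█··█········█·█····     
····██········█···█···     
·····█·········█··█···     
······██·····██··█····     
·············██████···     
····█··█····█···█·····     
·█··█········█·██·····     
█·██████······████····     
█·█···█·█·······██····     
██····················     
                           
                           
                           
                           
                           


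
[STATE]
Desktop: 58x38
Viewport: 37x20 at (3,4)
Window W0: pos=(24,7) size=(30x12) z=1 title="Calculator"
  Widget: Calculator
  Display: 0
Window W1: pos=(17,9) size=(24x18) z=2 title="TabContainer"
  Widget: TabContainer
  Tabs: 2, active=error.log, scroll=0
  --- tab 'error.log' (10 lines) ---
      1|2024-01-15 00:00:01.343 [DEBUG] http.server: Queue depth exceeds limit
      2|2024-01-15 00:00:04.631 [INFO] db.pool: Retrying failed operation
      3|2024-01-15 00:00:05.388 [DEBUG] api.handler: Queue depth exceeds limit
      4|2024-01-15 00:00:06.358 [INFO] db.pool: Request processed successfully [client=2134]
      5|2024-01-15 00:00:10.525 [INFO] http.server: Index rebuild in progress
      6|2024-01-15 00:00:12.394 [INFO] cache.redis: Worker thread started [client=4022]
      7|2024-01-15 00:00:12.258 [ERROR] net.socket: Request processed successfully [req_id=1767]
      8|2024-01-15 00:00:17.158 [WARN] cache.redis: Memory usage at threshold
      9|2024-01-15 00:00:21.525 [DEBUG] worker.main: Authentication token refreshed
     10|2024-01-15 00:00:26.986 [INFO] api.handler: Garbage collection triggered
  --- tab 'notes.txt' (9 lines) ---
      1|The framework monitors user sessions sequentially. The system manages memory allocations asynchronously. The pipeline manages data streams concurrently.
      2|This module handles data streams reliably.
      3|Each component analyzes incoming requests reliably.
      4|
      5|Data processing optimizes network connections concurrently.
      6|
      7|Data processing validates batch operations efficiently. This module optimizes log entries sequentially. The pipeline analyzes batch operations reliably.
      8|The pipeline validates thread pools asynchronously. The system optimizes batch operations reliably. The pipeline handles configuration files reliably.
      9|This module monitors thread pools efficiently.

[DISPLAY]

                                     
                                     
                                     
                     ┏━━━━━━━━━━━━━━━
                     ┃ Calculator    
              ┏━━━━━━━━━━━━━━━━━━━━━━
              ┃ TabContainer         
              ┠──────────────────────
              ┃[error.log]│ notes.txt
              ┃──────────────────────
              ┃2024-01-15 00:00:01.34
              ┃2024-01-15 00:00:04.63
              ┃2024-01-15 00:00:05.38
              ┃2024-01-15 00:00:06.35
              ┃2024-01-15 00:00:10.52
              ┃2024-01-15 00:00:12.39
              ┃2024-01-15 00:00:12.25
              ┃2024-01-15 00:00:17.15
              ┃2024-01-15 00:00:21.52
              ┃2024-01-15 00:00:26.98


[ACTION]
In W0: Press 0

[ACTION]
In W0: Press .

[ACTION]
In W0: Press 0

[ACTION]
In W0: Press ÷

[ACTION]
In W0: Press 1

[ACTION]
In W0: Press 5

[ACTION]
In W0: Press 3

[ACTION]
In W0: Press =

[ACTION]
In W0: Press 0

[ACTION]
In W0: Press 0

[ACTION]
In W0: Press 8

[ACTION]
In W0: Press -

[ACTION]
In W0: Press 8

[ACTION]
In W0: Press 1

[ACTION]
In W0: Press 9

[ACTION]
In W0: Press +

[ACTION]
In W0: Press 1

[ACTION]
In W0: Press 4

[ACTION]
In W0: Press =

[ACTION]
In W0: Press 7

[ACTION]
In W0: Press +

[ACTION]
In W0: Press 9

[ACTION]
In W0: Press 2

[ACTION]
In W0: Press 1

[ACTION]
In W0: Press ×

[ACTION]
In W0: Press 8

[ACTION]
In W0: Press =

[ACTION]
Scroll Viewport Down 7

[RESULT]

              ┠──────────────────────
              ┃[error.log]│ notes.txt
              ┃──────────────────────
              ┃2024-01-15 00:00:01.34
              ┃2024-01-15 00:00:04.63
              ┃2024-01-15 00:00:05.38
              ┃2024-01-15 00:00:06.35
              ┃2024-01-15 00:00:10.52
              ┃2024-01-15 00:00:12.39
              ┃2024-01-15 00:00:12.25
              ┃2024-01-15 00:00:17.15
              ┃2024-01-15 00:00:21.52
              ┃2024-01-15 00:00:26.98
              ┃                      
              ┃                      
              ┗━━━━━━━━━━━━━━━━━━━━━━
                                     
                                     
                                     
                                     
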